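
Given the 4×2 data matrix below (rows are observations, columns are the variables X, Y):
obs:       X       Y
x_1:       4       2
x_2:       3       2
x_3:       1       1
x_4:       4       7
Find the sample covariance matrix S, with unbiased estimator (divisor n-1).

Step 1 — column means:
  mean(X) = (4 + 3 + 1 + 4) / 4 = 12/4 = 3
  mean(Y) = (2 + 2 + 1 + 7) / 4 = 12/4 = 3

Step 2 — sample covariance S[i,j] = (1/(n-1)) · Σ_k (x_{k,i} - mean_i) · (x_{k,j} - mean_j), with n-1 = 3.
  S[X,X] = ((1)·(1) + (0)·(0) + (-2)·(-2) + (1)·(1)) / 3 = 6/3 = 2
  S[X,Y] = ((1)·(-1) + (0)·(-1) + (-2)·(-2) + (1)·(4)) / 3 = 7/3 = 2.3333
  S[Y,Y] = ((-1)·(-1) + (-1)·(-1) + (-2)·(-2) + (4)·(4)) / 3 = 22/3 = 7.3333

S is symmetric (S[j,i] = S[i,j]). Assembling:

S = [[2, 2.3333],
 [2.3333, 7.3333]]


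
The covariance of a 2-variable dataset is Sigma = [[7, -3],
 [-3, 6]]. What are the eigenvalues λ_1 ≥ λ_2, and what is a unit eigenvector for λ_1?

Step 1 — characteristic polynomial of 2×2 Sigma:
  det(Sigma - λI) = λ² - trace · λ + det = 0.
  trace = 7 + 6 = 13, det = 7·6 - (-3)² = 33.
Step 2 — discriminant:
  Δ = trace² - 4·det = 169 - 132 = 37.
Step 3 — eigenvalues:
  λ = (trace ± √Δ)/2 = (13 ± 6.0828)/2,
  λ_1 = 9.5414,  λ_2 = 3.4586.

Step 4 — unit eigenvector for λ_1: solve (Sigma - λ_1 I)v = 0. First row:
  (7 - 9.5414)·v_x + (-3)·v_y = 0, i.e. (-2.5414)·v_x + (-3)·v_y = 0,
  so v ∝ (b, λ_1 - a) = (-3, 2.5414); multiply by -1 so the first entry is positive: u = (3, -2.5414).
  ||u|| = √((3)² + (-2.5414)²) = √(15.4586) ≈ 3.9317,
  v_1 = u/||u|| ≈ (0.763, -0.6464) (||v_1|| = 1).

λ_1 = 9.5414,  λ_2 = 3.4586;  v_1 ≈ (0.763, -0.6464)


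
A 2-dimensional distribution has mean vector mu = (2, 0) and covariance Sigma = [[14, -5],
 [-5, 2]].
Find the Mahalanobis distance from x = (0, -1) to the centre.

Step 1 — centre the observation: (x - mu) = (-2, -1).

Step 2 — invert Sigma. det(Sigma) = 14·2 - (-5)² = 3.
  Sigma^{-1} = (1/det) · [[d, -b], [-b, a]] = [[0.6667, 1.6667],
 [1.6667, 4.6667]].

Step 3 — form the quadratic (x - mu)^T · Sigma^{-1} · (x - mu):
  Sigma^{-1} · (x - mu) = (-3, -8).
  (x - mu)^T · [Sigma^{-1} · (x - mu)] = (-2)·(-3) + (-1)·(-8) = 14.

Step 4 — take square root: d = √(14) ≈ 3.7417.

d(x, mu) = √(14) ≈ 3.7417


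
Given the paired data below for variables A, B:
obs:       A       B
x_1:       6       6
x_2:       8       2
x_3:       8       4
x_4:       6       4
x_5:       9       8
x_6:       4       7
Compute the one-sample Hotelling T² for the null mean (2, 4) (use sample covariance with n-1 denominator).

Step 1 — sample mean vector:
  mean(A) = (6 + 8 + 8 + 6 + 9 + 4) / 6 = 41/6 = 6.8333
  mean(B) = (6 + 2 + 4 + 4 + 8 + 7) / 6 = 31/6 = 5.1667
  x̄ = (6.8333, 5.1667),  deviation x̄ - mu_0 = (6.8333, 5.1667) - (2, 4) = (4.8333, 1.1667).

Step 2 — sample covariance matrix, S[i,j] = (1/(n-1)) · Σ_k (x_{k,i} - mean_i) · (x_{k,j} - mean_j), divisor n-1 = 5:
  S[A,A] = ((-0.8333)·(-0.8333) + (1.1667)·(1.1667) + (1.1667)·(1.1667) + (-0.8333)·(-0.8333) + (2.1667)·(2.1667) + (-2.8333)·(-2.8333)) / 5 = 16.8333/5 = 3.3667
  S[A,B] = ((-0.8333)·(0.8333) + (1.1667)·(-3.1667) + (1.1667)·(-1.1667) + (-0.8333)·(-1.1667) + (2.1667)·(2.8333) + (-2.8333)·(1.8333)) / 5 = -3.8333/5 = -0.7667
  S[B,B] = ((0.8333)·(0.8333) + (-3.1667)·(-3.1667) + (-1.1667)·(-1.1667) + (-1.1667)·(-1.1667) + (2.8333)·(2.8333) + (1.8333)·(1.8333)) / 5 = 24.8333/5 = 4.9667
  S = [[3.3667, -0.7667],
 [-0.7667, 4.9667]].

Step 3 — invert S. det(S) = 3.3667·4.9667 - (-0.7667)² = 16.1333.
  S^{-1} = (1/det) · [[d, -b], [-b, a]] = [[0.3079, 0.0475],
 [0.0475, 0.2087]].

Step 4 — quadratic form (x̄ - mu_0)^T · S^{-1} · (x̄ - mu_0):
  S^{-1} · (x̄ - mu_0) = (1.5434, 0.4731),
  (x̄ - mu_0)^T · [...] = (4.8333)·(1.5434) + (1.1667)·(0.4731) = 8.0117.

Step 5 — scale by n: T² = 6 · 8.0117 = 48.0702.

T² ≈ 48.0702


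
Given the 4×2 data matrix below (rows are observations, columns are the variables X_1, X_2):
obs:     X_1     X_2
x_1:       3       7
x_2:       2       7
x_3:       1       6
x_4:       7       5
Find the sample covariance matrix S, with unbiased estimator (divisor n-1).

Step 1 — column means:
  mean(X_1) = (3 + 2 + 1 + 7) / 4 = 13/4 = 3.25
  mean(X_2) = (7 + 7 + 6 + 5) / 4 = 25/4 = 6.25

Step 2 — sample covariance S[i,j] = (1/(n-1)) · Σ_k (x_{k,i} - mean_i) · (x_{k,j} - mean_j), with n-1 = 3.
  S[X_1,X_1] = ((-0.25)·(-0.25) + (-1.25)·(-1.25) + (-2.25)·(-2.25) + (3.75)·(3.75)) / 3 = 20.75/3 = 6.9167
  S[X_1,X_2] = ((-0.25)·(0.75) + (-1.25)·(0.75) + (-2.25)·(-0.25) + (3.75)·(-1.25)) / 3 = -5.25/3 = -1.75
  S[X_2,X_2] = ((0.75)·(0.75) + (0.75)·(0.75) + (-0.25)·(-0.25) + (-1.25)·(-1.25)) / 3 = 2.75/3 = 0.9167

S is symmetric (S[j,i] = S[i,j]). Assembling:

S = [[6.9167, -1.75],
 [-1.75, 0.9167]]


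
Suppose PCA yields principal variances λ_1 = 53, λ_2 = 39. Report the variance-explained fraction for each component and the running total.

Step 1 — total variance = trace(Sigma) = Σ λ_i = 53 + 39 = 92.

Step 2 — fraction explained by component i = λ_i / Σ λ:
  PC1: 53/92 = 0.5761
  PC2: 39/92 = 0.4239

Step 3 — cumulative fraction after k components = (λ_1 + ... + λ_k) / Σ λ:
  k = 1: 53/92 = 0.5761
  k = 2: (53 + 39)/92 = 92/92 = 1

Summary (fraction, with percent):

explained: PC1 0.5761 (57.61%), PC2 0.4239 (42.39%);  cumulative: 0.5761, 1


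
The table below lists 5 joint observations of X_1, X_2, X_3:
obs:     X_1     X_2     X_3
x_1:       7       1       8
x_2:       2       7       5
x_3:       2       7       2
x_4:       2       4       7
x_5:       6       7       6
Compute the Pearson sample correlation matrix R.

Step 1 — column means:
  mean(X_1) = (7 + 2 + 2 + 2 + 6) / 5 = 19/5 = 3.8
  mean(X_2) = (1 + 7 + 7 + 4 + 7) / 5 = 26/5 = 5.2
  mean(X_3) = (8 + 5 + 2 + 7 + 6) / 5 = 28/5 = 5.6

Step 2 — sample variances and covariances s[i,j] = (1/(n-1)) · Σ_k (x_{k,i} - mean_i) · (x_{k,j} - mean_j), with n-1 = 4:
  s[X_1,X_1] = ((3.2)·(3.2) + (-1.8)·(-1.8) + (-1.8)·(-1.8) + (-1.8)·(-1.8) + (2.2)·(2.2)) / 4 = 24.8/4 = 6.2
  s[X_1,X_2] = ((3.2)·(-4.2) + (-1.8)·(1.8) + (-1.8)·(1.8) + (-1.8)·(-1.2) + (2.2)·(1.8)) / 4 = -13.8/4 = -3.45
  s[X_1,X_3] = ((3.2)·(2.4) + (-1.8)·(-0.6) + (-1.8)·(-3.6) + (-1.8)·(1.4) + (2.2)·(0.4)) / 4 = 13.6/4 = 3.4
  s[X_2,X_2] = ((-4.2)·(-4.2) + (1.8)·(1.8) + (1.8)·(1.8) + (-1.2)·(-1.2) + (1.8)·(1.8)) / 4 = 28.8/4 = 7.2
  s[X_2,X_3] = ((-4.2)·(2.4) + (1.8)·(-0.6) + (1.8)·(-3.6) + (-1.2)·(1.4) + (1.8)·(0.4)) / 4 = -18.6/4 = -4.65
  s[X_3,X_3] = ((2.4)·(2.4) + (-0.6)·(-0.6) + (-3.6)·(-3.6) + (1.4)·(1.4) + (0.4)·(0.4)) / 4 = 21.2/4 = 5.3
  Sample standard deviations s_i = √(s[i,i]):
  s(X_1) = √(6.2) = 2.49
  s(X_2) = √(7.2) = 2.6833
  s(X_3) = √(5.3) = 2.3022

Step 3 — r_{ij} = s_{ij} / (s_i · s_j):
  r[X_1,X_1] = 1 (diagonal).
  r[X_1,X_2] = -3.45 / (2.49 · 2.6833) = -3.45 / 6.6813 = -0.5164
  r[X_1,X_3] = 3.4 / (2.49 · 2.3022) = 3.4 / 5.7324 = 0.5931
  r[X_2,X_2] = 1 (diagonal).
  r[X_2,X_3] = -4.65 / (2.6833 · 2.3022) = -4.65 / 6.1774 = -0.7527
  r[X_3,X_3] = 1 (diagonal).

R is symmetric with unit diagonal. Assembling:

R = [[1, -0.5164, 0.5931],
 [-0.5164, 1, -0.7527],
 [0.5931, -0.7527, 1]]


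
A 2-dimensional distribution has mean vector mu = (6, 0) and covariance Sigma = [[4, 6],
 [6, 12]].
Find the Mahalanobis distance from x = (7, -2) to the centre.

Step 1 — centre the observation: (x - mu) = (1, -2).

Step 2 — invert Sigma. det(Sigma) = 4·12 - (6)² = 12.
  Sigma^{-1} = (1/det) · [[d, -b], [-b, a]] = [[1, -0.5],
 [-0.5, 0.3333]].

Step 3 — form the quadratic (x - mu)^T · Sigma^{-1} · (x - mu):
  Sigma^{-1} · (x - mu) = (2, -1.1667).
  (x - mu)^T · [Sigma^{-1} · (x - mu)] = (1)·(2) + (-2)·(-1.1667) = 4.3333.

Step 4 — take square root: d = √(4.3333) ≈ 2.0817.

d(x, mu) = √(4.3333) ≈ 2.0817


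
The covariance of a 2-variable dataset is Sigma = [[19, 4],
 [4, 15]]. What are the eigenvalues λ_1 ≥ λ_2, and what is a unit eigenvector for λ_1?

Step 1 — characteristic polynomial of 2×2 Sigma:
  det(Sigma - λI) = λ² - trace · λ + det = 0.
  trace = 19 + 15 = 34, det = 19·15 - (4)² = 269.
Step 2 — discriminant:
  Δ = trace² - 4·det = 1156 - 1076 = 80.
Step 3 — eigenvalues:
  λ = (trace ± √Δ)/2 = (34 ± 8.9443)/2,
  λ_1 = 21.4721,  λ_2 = 12.5279.

Step 4 — unit eigenvector for λ_1: solve (Sigma - λ_1 I)v = 0. First row:
  (19 - 21.4721)·v_x + (4)·v_y = 0, i.e. (-2.4721)·v_x + (4)·v_y = 0,
  so v ∝ (b, λ_1 - a) = (4, 2.4721) = u.
  ||u|| = √((4)² + (2.4721)²) = √(22.1115) ≈ 4.7023,
  v_1 = u/||u|| ≈ (0.8507, 0.5257) (||v_1|| = 1).

λ_1 = 21.4721,  λ_2 = 12.5279;  v_1 ≈ (0.8507, 0.5257)


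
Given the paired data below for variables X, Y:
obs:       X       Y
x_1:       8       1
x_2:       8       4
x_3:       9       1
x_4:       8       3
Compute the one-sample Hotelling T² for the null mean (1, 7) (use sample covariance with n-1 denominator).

Step 1 — sample mean vector:
  mean(X) = (8 + 8 + 9 + 8) / 4 = 33/4 = 8.25
  mean(Y) = (1 + 4 + 1 + 3) / 4 = 9/4 = 2.25
  x̄ = (8.25, 2.25),  deviation x̄ - mu_0 = (8.25, 2.25) - (1, 7) = (7.25, -4.75).

Step 2 — sample covariance matrix, S[i,j] = (1/(n-1)) · Σ_k (x_{k,i} - mean_i) · (x_{k,j} - mean_j), divisor n-1 = 3:
  S[X,X] = ((-0.25)·(-0.25) + (-0.25)·(-0.25) + (0.75)·(0.75) + (-0.25)·(-0.25)) / 3 = 0.75/3 = 0.25
  S[X,Y] = ((-0.25)·(-1.25) + (-0.25)·(1.75) + (0.75)·(-1.25) + (-0.25)·(0.75)) / 3 = -1.25/3 = -0.4167
  S[Y,Y] = ((-1.25)·(-1.25) + (1.75)·(1.75) + (-1.25)·(-1.25) + (0.75)·(0.75)) / 3 = 6.75/3 = 2.25
  S = [[0.25, -0.4167],
 [-0.4167, 2.25]].

Step 3 — invert S. det(S) = 0.25·2.25 - (-0.4167)² = 0.3889.
  S^{-1} = (1/det) · [[d, -b], [-b, a]] = [[5.7857, 1.0714],
 [1.0714, 0.6429]].

Step 4 — quadratic form (x̄ - mu_0)^T · S^{-1} · (x̄ - mu_0):
  S^{-1} · (x̄ - mu_0) = (36.8571, 4.7143),
  (x̄ - mu_0)^T · [...] = (7.25)·(36.8571) + (-4.75)·(4.7143) = 244.8214.

Step 5 — scale by n: T² = 4 · 244.8214 = 979.2857.

T² ≈ 979.2857


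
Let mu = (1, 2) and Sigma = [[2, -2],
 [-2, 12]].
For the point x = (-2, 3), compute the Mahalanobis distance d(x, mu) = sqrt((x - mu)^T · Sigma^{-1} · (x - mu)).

Step 1 — centre the observation: (x - mu) = (-3, 1).

Step 2 — invert Sigma. det(Sigma) = 2·12 - (-2)² = 20.
  Sigma^{-1} = (1/det) · [[d, -b], [-b, a]] = [[0.6, 0.1],
 [0.1, 0.1]].

Step 3 — form the quadratic (x - mu)^T · Sigma^{-1} · (x - mu):
  Sigma^{-1} · (x - mu) = (-1.7, -0.2).
  (x - mu)^T · [Sigma^{-1} · (x - mu)] = (-3)·(-1.7) + (1)·(-0.2) = 4.9.

Step 4 — take square root: d = √(4.9) ≈ 2.2136.

d(x, mu) = √(4.9) ≈ 2.2136


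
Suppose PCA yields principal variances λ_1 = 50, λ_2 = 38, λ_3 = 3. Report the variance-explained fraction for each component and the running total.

Step 1 — total variance = trace(Sigma) = Σ λ_i = 50 + 38 + 3 = 91.

Step 2 — fraction explained by component i = λ_i / Σ λ:
  PC1: 50/91 = 0.5495
  PC2: 38/91 = 0.4176
  PC3: 3/91 = 0.033

Step 3 — cumulative fraction after k components = (λ_1 + ... + λ_k) / Σ λ:
  k = 1: 50/91 = 0.5495
  k = 2: (50 + 38)/91 = 88/91 = 0.967
  k = 3: (50 + 38 + 3)/91 = 91/91 = 1

Summary (fraction, with percent):

explained: PC1 0.5495 (54.95%), PC2 0.4176 (41.76%), PC3 0.033 (3.3%);  cumulative: 0.5495, 0.967, 1


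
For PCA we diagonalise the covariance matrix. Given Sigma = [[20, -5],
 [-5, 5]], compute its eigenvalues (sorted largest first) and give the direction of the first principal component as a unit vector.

Step 1 — characteristic polynomial of 2×2 Sigma:
  det(Sigma - λI) = λ² - trace · λ + det = 0.
  trace = 20 + 5 = 25, det = 20·5 - (-5)² = 75.
Step 2 — discriminant:
  Δ = trace² - 4·det = 625 - 300 = 325.
Step 3 — eigenvalues:
  λ = (trace ± √Δ)/2 = (25 ± 18.0278)/2,
  λ_1 = 21.5139,  λ_2 = 3.4861.

Step 4 — unit eigenvector for λ_1: solve (Sigma - λ_1 I)v = 0. First row:
  (20 - 21.5139)·v_x + (-5)·v_y = 0, i.e. (-1.5139)·v_x + (-5)·v_y = 0,
  so v ∝ (b, λ_1 - a) = (-5, 1.5139); multiply by -1 so the first entry is positive: u = (5, -1.5139).
  ||u|| = √((5)² + (-1.5139)²) = √(27.2918) ≈ 5.2242,
  v_1 = u/||u|| ≈ (0.9571, -0.2898) (||v_1|| = 1).

λ_1 = 21.5139,  λ_2 = 3.4861;  v_1 ≈ (0.9571, -0.2898)


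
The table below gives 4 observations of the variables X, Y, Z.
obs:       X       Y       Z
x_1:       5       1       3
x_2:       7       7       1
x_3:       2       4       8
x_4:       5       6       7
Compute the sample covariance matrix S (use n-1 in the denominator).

Step 1 — column means:
  mean(X) = (5 + 7 + 2 + 5) / 4 = 19/4 = 4.75
  mean(Y) = (1 + 7 + 4 + 6) / 4 = 18/4 = 4.5
  mean(Z) = (3 + 1 + 8 + 7) / 4 = 19/4 = 4.75

Step 2 — sample covariance S[i,j] = (1/(n-1)) · Σ_k (x_{k,i} - mean_i) · (x_{k,j} - mean_j), with n-1 = 3.
  S[X,X] = ((0.25)·(0.25) + (2.25)·(2.25) + (-2.75)·(-2.75) + (0.25)·(0.25)) / 3 = 12.75/3 = 4.25
  S[X,Y] = ((0.25)·(-3.5) + (2.25)·(2.5) + (-2.75)·(-0.5) + (0.25)·(1.5)) / 3 = 6.5/3 = 2.1667
  S[X,Z] = ((0.25)·(-1.75) + (2.25)·(-3.75) + (-2.75)·(3.25) + (0.25)·(2.25)) / 3 = -17.25/3 = -5.75
  S[Y,Y] = ((-3.5)·(-3.5) + (2.5)·(2.5) + (-0.5)·(-0.5) + (1.5)·(1.5)) / 3 = 21/3 = 7
  S[Y,Z] = ((-3.5)·(-1.75) + (2.5)·(-3.75) + (-0.5)·(3.25) + (1.5)·(2.25)) / 3 = -1.5/3 = -0.5
  S[Z,Z] = ((-1.75)·(-1.75) + (-3.75)·(-3.75) + (3.25)·(3.25) + (2.25)·(2.25)) / 3 = 32.75/3 = 10.9167

S is symmetric (S[j,i] = S[i,j]). Assembling:

S = [[4.25, 2.1667, -5.75],
 [2.1667, 7, -0.5],
 [-5.75, -0.5, 10.9167]]


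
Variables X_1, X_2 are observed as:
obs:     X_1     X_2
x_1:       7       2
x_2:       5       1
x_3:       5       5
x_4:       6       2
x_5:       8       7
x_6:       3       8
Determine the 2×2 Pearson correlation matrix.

Step 1 — column means:
  mean(X_1) = (7 + 5 + 5 + 6 + 8 + 3) / 6 = 34/6 = 5.6667
  mean(X_2) = (2 + 1 + 5 + 2 + 7 + 8) / 6 = 25/6 = 4.1667

Step 2 — sample variances and covariances s[i,j] = (1/(n-1)) · Σ_k (x_{k,i} - mean_i) · (x_{k,j} - mean_j), with n-1 = 5:
  s[X_1,X_1] = ((1.3333)·(1.3333) + (-0.6667)·(-0.6667) + (-0.6667)·(-0.6667) + (0.3333)·(0.3333) + (2.3333)·(2.3333) + (-2.6667)·(-2.6667)) / 5 = 15.3333/5 = 3.0667
  s[X_1,X_2] = ((1.3333)·(-2.1667) + (-0.6667)·(-3.1667) + (-0.6667)·(0.8333) + (0.3333)·(-2.1667) + (2.3333)·(2.8333) + (-2.6667)·(3.8333)) / 5 = -5.6667/5 = -1.1333
  s[X_2,X_2] = ((-2.1667)·(-2.1667) + (-3.1667)·(-3.1667) + (0.8333)·(0.8333) + (-2.1667)·(-2.1667) + (2.8333)·(2.8333) + (3.8333)·(3.8333)) / 5 = 42.8333/5 = 8.5667
  Sample standard deviations s_i = √(s[i,i]):
  s(X_1) = √(3.0667) = 1.7512
  s(X_2) = √(8.5667) = 2.9269

Step 3 — r_{ij} = s_{ij} / (s_i · s_j):
  r[X_1,X_1] = 1 (diagonal).
  r[X_1,X_2] = -1.1333 / (1.7512 · 2.9269) = -1.1333 / 5.1255 = -0.2211
  r[X_2,X_2] = 1 (diagonal).

R is symmetric with unit diagonal. Assembling:

R = [[1, -0.2211],
 [-0.2211, 1]]


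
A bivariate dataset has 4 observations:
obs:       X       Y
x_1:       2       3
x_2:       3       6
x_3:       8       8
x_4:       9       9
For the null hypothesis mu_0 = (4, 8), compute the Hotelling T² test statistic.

Step 1 — sample mean vector:
  mean(X) = (2 + 3 + 8 + 9) / 4 = 22/4 = 5.5
  mean(Y) = (3 + 6 + 8 + 9) / 4 = 26/4 = 6.5
  x̄ = (5.5, 6.5),  deviation x̄ - mu_0 = (5.5, 6.5) - (4, 8) = (1.5, -1.5).

Step 2 — sample covariance matrix, S[i,j] = (1/(n-1)) · Σ_k (x_{k,i} - mean_i) · (x_{k,j} - mean_j), divisor n-1 = 3:
  S[X,X] = ((-3.5)·(-3.5) + (-2.5)·(-2.5) + (2.5)·(2.5) + (3.5)·(3.5)) / 3 = 37/3 = 12.3333
  S[X,Y] = ((-3.5)·(-3.5) + (-2.5)·(-0.5) + (2.5)·(1.5) + (3.5)·(2.5)) / 3 = 26/3 = 8.6667
  S[Y,Y] = ((-3.5)·(-3.5) + (-0.5)·(-0.5) + (1.5)·(1.5) + (2.5)·(2.5)) / 3 = 21/3 = 7
  S = [[12.3333, 8.6667],
 [8.6667, 7]].

Step 3 — invert S. det(S) = 12.3333·7 - (8.6667)² = 11.2222.
  S^{-1} = (1/det) · [[d, -b], [-b, a]] = [[0.6238, -0.7723],
 [-0.7723, 1.099]].

Step 4 — quadratic form (x̄ - mu_0)^T · S^{-1} · (x̄ - mu_0):
  S^{-1} · (x̄ - mu_0) = (2.0941, -2.8069),
  (x̄ - mu_0)^T · [...] = (1.5)·(2.0941) + (-1.5)·(-2.8069) = 7.3515.

Step 5 — scale by n: T² = 4 · 7.3515 = 29.4059.

T² ≈ 29.4059


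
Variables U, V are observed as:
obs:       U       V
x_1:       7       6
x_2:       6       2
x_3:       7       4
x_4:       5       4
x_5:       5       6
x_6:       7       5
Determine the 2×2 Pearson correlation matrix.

Step 1 — column means:
  mean(U) = (7 + 6 + 7 + 5 + 5 + 7) / 6 = 37/6 = 6.1667
  mean(V) = (6 + 2 + 4 + 4 + 6 + 5) / 6 = 27/6 = 4.5

Step 2 — sample variances and covariances s[i,j] = (1/(n-1)) · Σ_k (x_{k,i} - mean_i) · (x_{k,j} - mean_j), with n-1 = 5:
  s[U,U] = ((0.8333)·(0.8333) + (-0.1667)·(-0.1667) + (0.8333)·(0.8333) + (-1.1667)·(-1.1667) + (-1.1667)·(-1.1667) + (0.8333)·(0.8333)) / 5 = 4.8333/5 = 0.9667
  s[U,V] = ((0.8333)·(1.5) + (-0.1667)·(-2.5) + (0.8333)·(-0.5) + (-1.1667)·(-0.5) + (-1.1667)·(1.5) + (0.8333)·(0.5)) / 5 = 0.5/5 = 0.1
  s[V,V] = ((1.5)·(1.5) + (-2.5)·(-2.5) + (-0.5)·(-0.5) + (-0.5)·(-0.5) + (1.5)·(1.5) + (0.5)·(0.5)) / 5 = 11.5/5 = 2.3
  Sample standard deviations s_i = √(s[i,i]):
  s(U) = √(0.9667) = 0.9832
  s(V) = √(2.3) = 1.5166

Step 3 — r_{ij} = s_{ij} / (s_i · s_j):
  r[U,U] = 1 (diagonal).
  r[U,V] = 0.1 / (0.9832 · 1.5166) = 0.1 / 1.4911 = 0.0671
  r[V,V] = 1 (diagonal).

R is symmetric with unit diagonal. Assembling:

R = [[1, 0.0671],
 [0.0671, 1]]


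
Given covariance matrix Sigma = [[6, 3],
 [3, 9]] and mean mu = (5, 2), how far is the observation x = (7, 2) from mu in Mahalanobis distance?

Step 1 — centre the observation: (x - mu) = (2, 0).

Step 2 — invert Sigma. det(Sigma) = 6·9 - (3)² = 45.
  Sigma^{-1} = (1/det) · [[d, -b], [-b, a]] = [[0.2, -0.0667],
 [-0.0667, 0.1333]].

Step 3 — form the quadratic (x - mu)^T · Sigma^{-1} · (x - mu):
  Sigma^{-1} · (x - mu) = (0.4, -0.1333).
  (x - mu)^T · [Sigma^{-1} · (x - mu)] = (2)·(0.4) + (0)·(-0.1333) = 0.8.

Step 4 — take square root: d = √(0.8) ≈ 0.8944.

d(x, mu) = √(0.8) ≈ 0.8944


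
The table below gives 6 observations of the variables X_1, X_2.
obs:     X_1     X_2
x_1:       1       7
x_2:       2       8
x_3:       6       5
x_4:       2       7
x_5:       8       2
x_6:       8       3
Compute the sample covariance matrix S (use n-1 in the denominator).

Step 1 — column means:
  mean(X_1) = (1 + 2 + 6 + 2 + 8 + 8) / 6 = 27/6 = 4.5
  mean(X_2) = (7 + 8 + 5 + 7 + 2 + 3) / 6 = 32/6 = 5.3333

Step 2 — sample covariance S[i,j] = (1/(n-1)) · Σ_k (x_{k,i} - mean_i) · (x_{k,j} - mean_j), with n-1 = 5.
  S[X_1,X_1] = ((-3.5)·(-3.5) + (-2.5)·(-2.5) + (1.5)·(1.5) + (-2.5)·(-2.5) + (3.5)·(3.5) + (3.5)·(3.5)) / 5 = 51.5/5 = 10.3
  S[X_1,X_2] = ((-3.5)·(1.6667) + (-2.5)·(2.6667) + (1.5)·(-0.3333) + (-2.5)·(1.6667) + (3.5)·(-3.3333) + (3.5)·(-2.3333)) / 5 = -37/5 = -7.4
  S[X_2,X_2] = ((1.6667)·(1.6667) + (2.6667)·(2.6667) + (-0.3333)·(-0.3333) + (1.6667)·(1.6667) + (-3.3333)·(-3.3333) + (-2.3333)·(-2.3333)) / 5 = 29.3333/5 = 5.8667

S is symmetric (S[j,i] = S[i,j]). Assembling:

S = [[10.3, -7.4],
 [-7.4, 5.8667]]


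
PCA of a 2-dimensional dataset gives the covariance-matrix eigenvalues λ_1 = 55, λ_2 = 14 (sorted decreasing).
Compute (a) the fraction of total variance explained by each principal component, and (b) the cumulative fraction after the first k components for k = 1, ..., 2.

Step 1 — total variance = trace(Sigma) = Σ λ_i = 55 + 14 = 69.

Step 2 — fraction explained by component i = λ_i / Σ λ:
  PC1: 55/69 = 0.7971
  PC2: 14/69 = 0.2029

Step 3 — cumulative fraction after k components = (λ_1 + ... + λ_k) / Σ λ:
  k = 1: 55/69 = 0.7971
  k = 2: (55 + 14)/69 = 69/69 = 1

Summary (fraction, with percent):

explained: PC1 0.7971 (79.71%), PC2 0.2029 (20.29%);  cumulative: 0.7971, 1


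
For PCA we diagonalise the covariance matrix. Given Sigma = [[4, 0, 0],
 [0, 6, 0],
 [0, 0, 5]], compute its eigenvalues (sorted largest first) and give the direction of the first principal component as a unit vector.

Step 1 — characteristic polynomial p(λ) = det(λI - Sigma) = λ³ - tr·λ² + c_1·λ - det, where tr = trace, c_1 = sum of the principal 2×2 minors, det = det(Sigma):
  tr = 4 + 6 + 5 = 15,
  c_1 = (4·6 - (0)²) + (4·5 - (0)²) + (6·5 - (0)²) = 24 + 20 + 30 = 74,
  det = 4·(6·5 - (0)²) - (0)·((0)·5 - (0)·(0)) + (0)·((0)·(0) - 6·(0)) = 4·(30) - (0)·(0) + (0)·(0) = 120.
  So p(λ) = λ³ - 15λ² + 74λ - 120.
Step 2 — look for an integer root (rational root theorem: any rational root is an integer divisor of 120). Testing λ = 4:
  p(4) = 64 - 240 + 296 - 120 = 0  ✓
  Dividing out (λ - 4): p(λ) = (λ - 4)(λ² - 11λ + 30).
Step 3 — remaining eigenvalues from the quadratic λ² - 11λ + 30 = 0:
  Δ = 11² - 4·30 = 121 - 120 = 1,  λ = (11 ± √1)/2 = (11 ± 1)/2 = 6 or 5.
  Sorted: λ_1 = 6,  λ_2 = 5,  λ_3 = 4  (check: sum = 15 = tr ✓).

Step 4 — unit eigenvector for λ_1 = 6: v spans the null space of (Sigma - λ_1 I), whose rows are
  r_1 = (-2, 0, 0),  r_2 = (0, 0, 0),  r_3 = (0, 0, -1).
  v is orthogonal to every row, so take v ∝ r_1 × r_3 = ((0)·(-1) - (0)·(0), (0)·(0) - (-2)·(-1), (-2)·(0) - (0)·(0)) = (0, -2, 0).
  Rescale (divide by 2; multiply by -1 so the first nonzero entry is positive): u = (0, 1, 0).
  ||u|| = √((0)² + (1)² + (0)²) = √(1) = 1,  v_1 = u/||u|| ≈ (0, 1, 0) (||v_1|| = 1).

λ_1 = 6,  λ_2 = 5,  λ_3 = 4;  v_1 ≈ (0, 1, 0)


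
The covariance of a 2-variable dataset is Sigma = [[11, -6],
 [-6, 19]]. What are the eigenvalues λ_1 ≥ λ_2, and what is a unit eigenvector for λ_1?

Step 1 — characteristic polynomial of 2×2 Sigma:
  det(Sigma - λI) = λ² - trace · λ + det = 0.
  trace = 11 + 19 = 30, det = 11·19 - (-6)² = 173.
Step 2 — discriminant:
  Δ = trace² - 4·det = 900 - 692 = 208.
Step 3 — eigenvalues:
  λ = (trace ± √Δ)/2 = (30 ± 14.4222)/2,
  λ_1 = 22.2111,  λ_2 = 7.7889.

Step 4 — unit eigenvector for λ_1: solve (Sigma - λ_1 I)v = 0. First row:
  (11 - 22.2111)·v_x + (-6)·v_y = 0, i.e. (-11.2111)·v_x + (-6)·v_y = 0,
  so v ∝ (b, λ_1 - a) = (-6, 11.2111); multiply by -1 so the first entry is positive: u = (6, -11.2111).
  ||u|| = √((6)² + (-11.2111)²) = √(161.6888) ≈ 12.7157,
  v_1 = u/||u|| ≈ (0.4719, -0.8817) (||v_1|| = 1).

λ_1 = 22.2111,  λ_2 = 7.7889;  v_1 ≈ (0.4719, -0.8817)


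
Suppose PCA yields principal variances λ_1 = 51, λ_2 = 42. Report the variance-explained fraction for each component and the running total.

Step 1 — total variance = trace(Sigma) = Σ λ_i = 51 + 42 = 93.

Step 2 — fraction explained by component i = λ_i / Σ λ:
  PC1: 51/93 = 0.5484
  PC2: 42/93 = 0.4516

Step 3 — cumulative fraction after k components = (λ_1 + ... + λ_k) / Σ λ:
  k = 1: 51/93 = 0.5484
  k = 2: (51 + 42)/93 = 93/93 = 1

Summary (fraction, with percent):

explained: PC1 0.5484 (54.84%), PC2 0.4516 (45.16%);  cumulative: 0.5484, 1


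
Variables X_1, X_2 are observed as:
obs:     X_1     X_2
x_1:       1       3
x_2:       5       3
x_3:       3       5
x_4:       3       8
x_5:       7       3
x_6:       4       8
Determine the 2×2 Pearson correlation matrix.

Step 1 — column means:
  mean(X_1) = (1 + 5 + 3 + 3 + 7 + 4) / 6 = 23/6 = 3.8333
  mean(X_2) = (3 + 3 + 5 + 8 + 3 + 8) / 6 = 30/6 = 5

Step 2 — sample variances and covariances s[i,j] = (1/(n-1)) · Σ_k (x_{k,i} - mean_i) · (x_{k,j} - mean_j), with n-1 = 5:
  s[X_1,X_1] = ((-2.8333)·(-2.8333) + (1.1667)·(1.1667) + (-0.8333)·(-0.8333) + (-0.8333)·(-0.8333) + (3.1667)·(3.1667) + (0.1667)·(0.1667)) / 5 = 20.8333/5 = 4.1667
  s[X_1,X_2] = ((-2.8333)·(-2) + (1.1667)·(-2) + (-0.8333)·(0) + (-0.8333)·(3) + (3.1667)·(-2) + (0.1667)·(3)) / 5 = -5/5 = -1
  s[X_2,X_2] = ((-2)·(-2) + (-2)·(-2) + (0)·(0) + (3)·(3) + (-2)·(-2) + (3)·(3)) / 5 = 30/5 = 6
  Sample standard deviations s_i = √(s[i,i]):
  s(X_1) = √(4.1667) = 2.0412
  s(X_2) = √(6) = 2.4495

Step 3 — r_{ij} = s_{ij} / (s_i · s_j):
  r[X_1,X_1] = 1 (diagonal).
  r[X_1,X_2] = -1 / (2.0412 · 2.4495) = -1 / 5 = -0.2
  r[X_2,X_2] = 1 (diagonal).

R is symmetric with unit diagonal. Assembling:

R = [[1, -0.2],
 [-0.2, 1]]


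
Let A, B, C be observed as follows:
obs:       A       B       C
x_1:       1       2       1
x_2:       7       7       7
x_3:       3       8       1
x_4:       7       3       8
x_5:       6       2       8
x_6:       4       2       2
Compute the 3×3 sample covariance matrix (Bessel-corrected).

Step 1 — column means:
  mean(A) = (1 + 7 + 3 + 7 + 6 + 4) / 6 = 28/6 = 4.6667
  mean(B) = (2 + 7 + 8 + 3 + 2 + 2) / 6 = 24/6 = 4
  mean(C) = (1 + 7 + 1 + 8 + 8 + 2) / 6 = 27/6 = 4.5

Step 2 — sample covariance S[i,j] = (1/(n-1)) · Σ_k (x_{k,i} - mean_i) · (x_{k,j} - mean_j), with n-1 = 5.
  S[A,A] = ((-3.6667)·(-3.6667) + (2.3333)·(2.3333) + (-1.6667)·(-1.6667) + (2.3333)·(2.3333) + (1.3333)·(1.3333) + (-0.6667)·(-0.6667)) / 5 = 29.3333/5 = 5.8667
  S[A,B] = ((-3.6667)·(-2) + (2.3333)·(3) + (-1.6667)·(4) + (2.3333)·(-1) + (1.3333)·(-2) + (-0.6667)·(-2)) / 5 = 4/5 = 0.8
  S[A,C] = ((-3.6667)·(-3.5) + (2.3333)·(2.5) + (-1.6667)·(-3.5) + (2.3333)·(3.5) + (1.3333)·(3.5) + (-0.6667)·(-2.5)) / 5 = 39/5 = 7.8
  S[B,B] = ((-2)·(-2) + (3)·(3) + (4)·(4) + (-1)·(-1) + (-2)·(-2) + (-2)·(-2)) / 5 = 38/5 = 7.6
  S[B,C] = ((-2)·(-3.5) + (3)·(2.5) + (4)·(-3.5) + (-1)·(3.5) + (-2)·(3.5) + (-2)·(-2.5)) / 5 = -5/5 = -1
  S[C,C] = ((-3.5)·(-3.5) + (2.5)·(2.5) + (-3.5)·(-3.5) + (3.5)·(3.5) + (3.5)·(3.5) + (-2.5)·(-2.5)) / 5 = 61.5/5 = 12.3

S is symmetric (S[j,i] = S[i,j]). Assembling:

S = [[5.8667, 0.8, 7.8],
 [0.8, 7.6, -1],
 [7.8, -1, 12.3]]


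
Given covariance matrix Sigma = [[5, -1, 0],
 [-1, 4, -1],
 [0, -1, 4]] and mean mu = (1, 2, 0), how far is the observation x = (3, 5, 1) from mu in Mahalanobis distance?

Step 1 — centre the observation: (x - mu) = (2, 3, 1).

Step 2 — invert Sigma (cofactor / det for 3×3, or solve directly):
  Sigma^{-1} = [[0.2113, 0.0563, 0.0141],
 [0.0563, 0.2817, 0.0704],
 [0.0141, 0.0704, 0.2676]].

Step 3 — form the quadratic (x - mu)^T · Sigma^{-1} · (x - mu):
  Sigma^{-1} · (x - mu) = (0.6056, 1.0282, 0.507).
  (x - mu)^T · [Sigma^{-1} · (x - mu)] = (2)·(0.6056) + (3)·(1.0282) + (1)·(0.507) = 4.8028.

Step 4 — take square root: d = √(4.8028) ≈ 2.1915.

d(x, mu) = √(4.8028) ≈ 2.1915


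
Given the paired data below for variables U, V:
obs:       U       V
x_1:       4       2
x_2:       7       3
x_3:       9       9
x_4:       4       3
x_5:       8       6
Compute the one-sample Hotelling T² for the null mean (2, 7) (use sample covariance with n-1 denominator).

Step 1 — sample mean vector:
  mean(U) = (4 + 7 + 9 + 4 + 8) / 5 = 32/5 = 6.4
  mean(V) = (2 + 3 + 9 + 3 + 6) / 5 = 23/5 = 4.6
  x̄ = (6.4, 4.6),  deviation x̄ - mu_0 = (6.4, 4.6) - (2, 7) = (4.4, -2.4).

Step 2 — sample covariance matrix, S[i,j] = (1/(n-1)) · Σ_k (x_{k,i} - mean_i) · (x_{k,j} - mean_j), divisor n-1 = 4:
  S[U,U] = ((-2.4)·(-2.4) + (0.6)·(0.6) + (2.6)·(2.6) + (-2.4)·(-2.4) + (1.6)·(1.6)) / 4 = 21.2/4 = 5.3
  S[U,V] = ((-2.4)·(-2.6) + (0.6)·(-1.6) + (2.6)·(4.4) + (-2.4)·(-1.6) + (1.6)·(1.4)) / 4 = 22.8/4 = 5.7
  S[V,V] = ((-2.6)·(-2.6) + (-1.6)·(-1.6) + (4.4)·(4.4) + (-1.6)·(-1.6) + (1.4)·(1.4)) / 4 = 33.2/4 = 8.3
  S = [[5.3, 5.7],
 [5.7, 8.3]].

Step 3 — invert S. det(S) = 5.3·8.3 - (5.7)² = 11.5.
  S^{-1} = (1/det) · [[d, -b], [-b, a]] = [[0.7217, -0.4957],
 [-0.4957, 0.4609]].

Step 4 — quadratic form (x̄ - mu_0)^T · S^{-1} · (x̄ - mu_0):
  S^{-1} · (x̄ - mu_0) = (4.3652, -3.287),
  (x̄ - mu_0)^T · [...] = (4.4)·(4.3652) + (-2.4)·(-3.287) = 27.0957.

Step 5 — scale by n: T² = 5 · 27.0957 = 135.4783.

T² ≈ 135.4783


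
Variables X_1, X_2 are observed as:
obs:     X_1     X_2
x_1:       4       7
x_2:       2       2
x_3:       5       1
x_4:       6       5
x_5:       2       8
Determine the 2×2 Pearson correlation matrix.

Step 1 — column means:
  mean(X_1) = (4 + 2 + 5 + 6 + 2) / 5 = 19/5 = 3.8
  mean(X_2) = (7 + 2 + 1 + 5 + 8) / 5 = 23/5 = 4.6

Step 2 — sample variances and covariances s[i,j] = (1/(n-1)) · Σ_k (x_{k,i} - mean_i) · (x_{k,j} - mean_j), with n-1 = 4:
  s[X_1,X_1] = ((0.2)·(0.2) + (-1.8)·(-1.8) + (1.2)·(1.2) + (2.2)·(2.2) + (-1.8)·(-1.8)) / 4 = 12.8/4 = 3.2
  s[X_1,X_2] = ((0.2)·(2.4) + (-1.8)·(-2.6) + (1.2)·(-3.6) + (2.2)·(0.4) + (-1.8)·(3.4)) / 4 = -4.4/4 = -1.1
  s[X_2,X_2] = ((2.4)·(2.4) + (-2.6)·(-2.6) + (-3.6)·(-3.6) + (0.4)·(0.4) + (3.4)·(3.4)) / 4 = 37.2/4 = 9.3
  Sample standard deviations s_i = √(s[i,i]):
  s(X_1) = √(3.2) = 1.7889
  s(X_2) = √(9.3) = 3.0496

Step 3 — r_{ij} = s_{ij} / (s_i · s_j):
  r[X_1,X_1] = 1 (diagonal).
  r[X_1,X_2] = -1.1 / (1.7889 · 3.0496) = -1.1 / 5.4553 = -0.2016
  r[X_2,X_2] = 1 (diagonal).

R is symmetric with unit diagonal. Assembling:

R = [[1, -0.2016],
 [-0.2016, 1]]


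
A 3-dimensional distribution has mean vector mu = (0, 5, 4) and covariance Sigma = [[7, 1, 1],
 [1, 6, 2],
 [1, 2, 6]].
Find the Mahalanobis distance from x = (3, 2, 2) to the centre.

Step 1 — centre the observation: (x - mu) = (3, -3, -2).

Step 2 — invert Sigma (cofactor / det for 3×3, or solve directly):
  Sigma^{-1} = [[0.1481, -0.0185, -0.0185],
 [-0.0185, 0.1898, -0.0602],
 [-0.0185, -0.0602, 0.1898]].

Step 3 — form the quadratic (x - mu)^T · Sigma^{-1} · (x - mu):
  Sigma^{-1} · (x - mu) = (0.537, -0.5046, -0.2546).
  (x - mu)^T · [Sigma^{-1} · (x - mu)] = (3)·(0.537) + (-3)·(-0.5046) + (-2)·(-0.2546) = 3.6343.

Step 4 — take square root: d = √(3.6343) ≈ 1.9064.

d(x, mu) = √(3.6343) ≈ 1.9064


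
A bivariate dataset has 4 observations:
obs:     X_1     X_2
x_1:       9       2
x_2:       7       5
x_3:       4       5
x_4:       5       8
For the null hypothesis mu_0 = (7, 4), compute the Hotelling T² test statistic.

Step 1 — sample mean vector:
  mean(X_1) = (9 + 7 + 4 + 5) / 4 = 25/4 = 6.25
  mean(X_2) = (2 + 5 + 5 + 8) / 4 = 20/4 = 5
  x̄ = (6.25, 5),  deviation x̄ - mu_0 = (6.25, 5) - (7, 4) = (-0.75, 1).

Step 2 — sample covariance matrix, S[i,j] = (1/(n-1)) · Σ_k (x_{k,i} - mean_i) · (x_{k,j} - mean_j), divisor n-1 = 3:
  S[X_1,X_1] = ((2.75)·(2.75) + (0.75)·(0.75) + (-2.25)·(-2.25) + (-1.25)·(-1.25)) / 3 = 14.75/3 = 4.9167
  S[X_1,X_2] = ((2.75)·(-3) + (0.75)·(0) + (-2.25)·(0) + (-1.25)·(3)) / 3 = -12/3 = -4
  S[X_2,X_2] = ((-3)·(-3) + (0)·(0) + (0)·(0) + (3)·(3)) / 3 = 18/3 = 6
  S = [[4.9167, -4],
 [-4, 6]].

Step 3 — invert S. det(S) = 4.9167·6 - (-4)² = 13.5.
  S^{-1} = (1/det) · [[d, -b], [-b, a]] = [[0.4444, 0.2963],
 [0.2963, 0.3642]].

Step 4 — quadratic form (x̄ - mu_0)^T · S^{-1} · (x̄ - mu_0):
  S^{-1} · (x̄ - mu_0) = (-0.037, 0.142),
  (x̄ - mu_0)^T · [...] = (-0.75)·(-0.037) + (1)·(0.142) = 0.1698.

Step 5 — scale by n: T² = 4 · 0.1698 = 0.679.

T² ≈ 0.679


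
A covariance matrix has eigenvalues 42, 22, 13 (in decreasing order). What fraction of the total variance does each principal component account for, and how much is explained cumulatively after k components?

Step 1 — total variance = trace(Sigma) = Σ λ_i = 42 + 22 + 13 = 77.

Step 2 — fraction explained by component i = λ_i / Σ λ:
  PC1: 42/77 = 0.5455
  PC2: 22/77 = 0.2857
  PC3: 13/77 = 0.1688

Step 3 — cumulative fraction after k components = (λ_1 + ... + λ_k) / Σ λ:
  k = 1: 42/77 = 0.5455
  k = 2: (42 + 22)/77 = 64/77 = 0.8312
  k = 3: (42 + 22 + 13)/77 = 77/77 = 1

Summary (fraction, with percent):

explained: PC1 0.5455 (54.55%), PC2 0.2857 (28.57%), PC3 0.1688 (16.88%);  cumulative: 0.5455, 0.8312, 1


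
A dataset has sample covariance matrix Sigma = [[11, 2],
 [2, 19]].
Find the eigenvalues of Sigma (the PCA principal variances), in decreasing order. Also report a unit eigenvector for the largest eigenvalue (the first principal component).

Step 1 — characteristic polynomial of 2×2 Sigma:
  det(Sigma - λI) = λ² - trace · λ + det = 0.
  trace = 11 + 19 = 30, det = 11·19 - (2)² = 205.
Step 2 — discriminant:
  Δ = trace² - 4·det = 900 - 820 = 80.
Step 3 — eigenvalues:
  λ = (trace ± √Δ)/2 = (30 ± 8.9443)/2,
  λ_1 = 19.4721,  λ_2 = 10.5279.

Step 4 — unit eigenvector for λ_1: solve (Sigma - λ_1 I)v = 0. First row:
  (11 - 19.4721)·v_x + (2)·v_y = 0, i.e. (-8.4721)·v_x + (2)·v_y = 0,
  so v ∝ (b, λ_1 - a) = (2, 8.4721) = u.
  ||u|| = √((2)² + (8.4721)²) = √(75.7771) ≈ 8.705,
  v_1 = u/||u|| ≈ (0.2298, 0.9732) (||v_1|| = 1).

λ_1 = 19.4721,  λ_2 = 10.5279;  v_1 ≈ (0.2298, 0.9732)


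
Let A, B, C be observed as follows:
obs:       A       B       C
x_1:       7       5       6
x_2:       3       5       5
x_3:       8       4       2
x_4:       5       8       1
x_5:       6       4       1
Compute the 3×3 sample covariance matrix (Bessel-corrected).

Step 1 — column means:
  mean(A) = (7 + 3 + 8 + 5 + 6) / 5 = 29/5 = 5.8
  mean(B) = (5 + 5 + 4 + 8 + 4) / 5 = 26/5 = 5.2
  mean(C) = (6 + 5 + 2 + 1 + 1) / 5 = 15/5 = 3

Step 2 — sample covariance S[i,j] = (1/(n-1)) · Σ_k (x_{k,i} - mean_i) · (x_{k,j} - mean_j), with n-1 = 4.
  S[A,A] = ((1.2)·(1.2) + (-2.8)·(-2.8) + (2.2)·(2.2) + (-0.8)·(-0.8) + (0.2)·(0.2)) / 4 = 14.8/4 = 3.7
  S[A,B] = ((1.2)·(-0.2) + (-2.8)·(-0.2) + (2.2)·(-1.2) + (-0.8)·(2.8) + (0.2)·(-1.2)) / 4 = -4.8/4 = -1.2
  S[A,C] = ((1.2)·(3) + (-2.8)·(2) + (2.2)·(-1) + (-0.8)·(-2) + (0.2)·(-2)) / 4 = -3/4 = -0.75
  S[B,B] = ((-0.2)·(-0.2) + (-0.2)·(-0.2) + (-1.2)·(-1.2) + (2.8)·(2.8) + (-1.2)·(-1.2)) / 4 = 10.8/4 = 2.7
  S[B,C] = ((-0.2)·(3) + (-0.2)·(2) + (-1.2)·(-1) + (2.8)·(-2) + (-1.2)·(-2)) / 4 = -3/4 = -0.75
  S[C,C] = ((3)·(3) + (2)·(2) + (-1)·(-1) + (-2)·(-2) + (-2)·(-2)) / 4 = 22/4 = 5.5

S is symmetric (S[j,i] = S[i,j]). Assembling:

S = [[3.7, -1.2, -0.75],
 [-1.2, 2.7, -0.75],
 [-0.75, -0.75, 5.5]]


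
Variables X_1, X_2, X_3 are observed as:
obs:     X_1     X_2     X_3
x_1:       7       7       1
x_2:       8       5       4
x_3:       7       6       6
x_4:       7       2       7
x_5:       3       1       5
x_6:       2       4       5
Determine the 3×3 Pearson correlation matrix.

Step 1 — column means:
  mean(X_1) = (7 + 8 + 7 + 7 + 3 + 2) / 6 = 34/6 = 5.6667
  mean(X_2) = (7 + 5 + 6 + 2 + 1 + 4) / 6 = 25/6 = 4.1667
  mean(X_3) = (1 + 4 + 6 + 7 + 5 + 5) / 6 = 28/6 = 4.6667

Step 2 — sample variances and covariances s[i,j] = (1/(n-1)) · Σ_k (x_{k,i} - mean_i) · (x_{k,j} - mean_j), with n-1 = 5:
  s[X_1,X_1] = ((1.3333)·(1.3333) + (2.3333)·(2.3333) + (1.3333)·(1.3333) + (1.3333)·(1.3333) + (-2.6667)·(-2.6667) + (-3.6667)·(-3.6667)) / 5 = 31.3333/5 = 6.2667
  s[X_1,X_2] = ((1.3333)·(2.8333) + (2.3333)·(0.8333) + (1.3333)·(1.8333) + (1.3333)·(-2.1667) + (-2.6667)·(-3.1667) + (-3.6667)·(-0.1667)) / 5 = 14.3333/5 = 2.8667
  s[X_1,X_3] = ((1.3333)·(-3.6667) + (2.3333)·(-0.6667) + (1.3333)·(1.3333) + (1.3333)·(2.3333) + (-2.6667)·(0.3333) + (-3.6667)·(0.3333)) / 5 = -3.6667/5 = -0.7333
  s[X_2,X_2] = ((2.8333)·(2.8333) + (0.8333)·(0.8333) + (1.8333)·(1.8333) + (-2.1667)·(-2.1667) + (-3.1667)·(-3.1667) + (-0.1667)·(-0.1667)) / 5 = 26.8333/5 = 5.3667
  s[X_2,X_3] = ((2.8333)·(-3.6667) + (0.8333)·(-0.6667) + (1.8333)·(1.3333) + (-2.1667)·(2.3333) + (-3.1667)·(0.3333) + (-0.1667)·(0.3333)) / 5 = -14.6667/5 = -2.9333
  s[X_3,X_3] = ((-3.6667)·(-3.6667) + (-0.6667)·(-0.6667) + (1.3333)·(1.3333) + (2.3333)·(2.3333) + (0.3333)·(0.3333) + (0.3333)·(0.3333)) / 5 = 21.3333/5 = 4.2667
  Sample standard deviations s_i = √(s[i,i]):
  s(X_1) = √(6.2667) = 2.5033
  s(X_2) = √(5.3667) = 2.3166
  s(X_3) = √(4.2667) = 2.0656

Step 3 — r_{ij} = s_{ij} / (s_i · s_j):
  r[X_1,X_1] = 1 (diagonal).
  r[X_1,X_2] = 2.8667 / (2.5033 · 2.3166) = 2.8667 / 5.7992 = 0.4943
  r[X_1,X_3] = -0.7333 / (2.5033 · 2.0656) = -0.7333 / 5.1709 = -0.1418
  r[X_2,X_2] = 1 (diagonal).
  r[X_2,X_3] = -2.9333 / (2.3166 · 2.0656) = -2.9333 / 4.7852 = -0.613
  r[X_3,X_3] = 1 (diagonal).

R is symmetric with unit diagonal. Assembling:

R = [[1, 0.4943, -0.1418],
 [0.4943, 1, -0.613],
 [-0.1418, -0.613, 1]]


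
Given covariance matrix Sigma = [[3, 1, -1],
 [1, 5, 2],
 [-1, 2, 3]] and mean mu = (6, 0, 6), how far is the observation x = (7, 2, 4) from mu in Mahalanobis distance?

Step 1 — centre the observation: (x - mu) = (1, 2, -2).

Step 2 — invert Sigma (cofactor / det for 3×3, or solve directly):
  Sigma^{-1} = [[0.5238, -0.2381, 0.3333],
 [-0.2381, 0.381, -0.3333],
 [0.3333, -0.3333, 0.6667]].

Step 3 — form the quadratic (x - mu)^T · Sigma^{-1} · (x - mu):
  Sigma^{-1} · (x - mu) = (-0.619, 1.1905, -1.6667).
  (x - mu)^T · [Sigma^{-1} · (x - mu)] = (1)·(-0.619) + (2)·(1.1905) + (-2)·(-1.6667) = 5.0952.

Step 4 — take square root: d = √(5.0952) ≈ 2.2573.

d(x, mu) = √(5.0952) ≈ 2.2573


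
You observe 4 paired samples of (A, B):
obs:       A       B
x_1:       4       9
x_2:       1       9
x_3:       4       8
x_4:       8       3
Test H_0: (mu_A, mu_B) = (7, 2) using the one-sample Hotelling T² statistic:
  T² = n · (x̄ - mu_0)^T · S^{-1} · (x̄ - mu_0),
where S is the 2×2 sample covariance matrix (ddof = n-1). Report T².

Step 1 — sample mean vector:
  mean(A) = (4 + 1 + 4 + 8) / 4 = 17/4 = 4.25
  mean(B) = (9 + 9 + 8 + 3) / 4 = 29/4 = 7.25
  x̄ = (4.25, 7.25),  deviation x̄ - mu_0 = (4.25, 7.25) - (7, 2) = (-2.75, 5.25).

Step 2 — sample covariance matrix, S[i,j] = (1/(n-1)) · Σ_k (x_{k,i} - mean_i) · (x_{k,j} - mean_j), divisor n-1 = 3:
  S[A,A] = ((-0.25)·(-0.25) + (-3.25)·(-3.25) + (-0.25)·(-0.25) + (3.75)·(3.75)) / 3 = 24.75/3 = 8.25
  S[A,B] = ((-0.25)·(1.75) + (-3.25)·(1.75) + (-0.25)·(0.75) + (3.75)·(-4.25)) / 3 = -22.25/3 = -7.4167
  S[B,B] = ((1.75)·(1.75) + (1.75)·(1.75) + (0.75)·(0.75) + (-4.25)·(-4.25)) / 3 = 24.75/3 = 8.25
  S = [[8.25, -7.4167],
 [-7.4167, 8.25]].

Step 3 — invert S. det(S) = 8.25·8.25 - (-7.4167)² = 13.0556.
  S^{-1} = (1/det) · [[d, -b], [-b, a]] = [[0.6319, 0.5681],
 [0.5681, 0.6319]].

Step 4 — quadratic form (x̄ - mu_0)^T · S^{-1} · (x̄ - mu_0):
  S^{-1} · (x̄ - mu_0) = (1.2447, 1.7553),
  (x̄ - mu_0)^T · [...] = (-2.75)·(1.2447) + (5.25)·(1.7553) = 5.7926.

Step 5 — scale by n: T² = 4 · 5.7926 = 23.1702.

T² ≈ 23.1702


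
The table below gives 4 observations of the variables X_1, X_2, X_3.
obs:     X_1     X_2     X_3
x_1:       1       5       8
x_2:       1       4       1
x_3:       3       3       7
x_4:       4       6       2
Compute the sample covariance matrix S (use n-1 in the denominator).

Step 1 — column means:
  mean(X_1) = (1 + 1 + 3 + 4) / 4 = 9/4 = 2.25
  mean(X_2) = (5 + 4 + 3 + 6) / 4 = 18/4 = 4.5
  mean(X_3) = (8 + 1 + 7 + 2) / 4 = 18/4 = 4.5

Step 2 — sample covariance S[i,j] = (1/(n-1)) · Σ_k (x_{k,i} - mean_i) · (x_{k,j} - mean_j), with n-1 = 3.
  S[X_1,X_1] = ((-1.25)·(-1.25) + (-1.25)·(-1.25) + (0.75)·(0.75) + (1.75)·(1.75)) / 3 = 6.75/3 = 2.25
  S[X_1,X_2] = ((-1.25)·(0.5) + (-1.25)·(-0.5) + (0.75)·(-1.5) + (1.75)·(1.5)) / 3 = 1.5/3 = 0.5
  S[X_1,X_3] = ((-1.25)·(3.5) + (-1.25)·(-3.5) + (0.75)·(2.5) + (1.75)·(-2.5)) / 3 = -2.5/3 = -0.8333
  S[X_2,X_2] = ((0.5)·(0.5) + (-0.5)·(-0.5) + (-1.5)·(-1.5) + (1.5)·(1.5)) / 3 = 5/3 = 1.6667
  S[X_2,X_3] = ((0.5)·(3.5) + (-0.5)·(-3.5) + (-1.5)·(2.5) + (1.5)·(-2.5)) / 3 = -4/3 = -1.3333
  S[X_3,X_3] = ((3.5)·(3.5) + (-3.5)·(-3.5) + (2.5)·(2.5) + (-2.5)·(-2.5)) / 3 = 37/3 = 12.3333

S is symmetric (S[j,i] = S[i,j]). Assembling:

S = [[2.25, 0.5, -0.8333],
 [0.5, 1.6667, -1.3333],
 [-0.8333, -1.3333, 12.3333]]


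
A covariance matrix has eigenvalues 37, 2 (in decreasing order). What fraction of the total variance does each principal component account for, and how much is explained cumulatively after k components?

Step 1 — total variance = trace(Sigma) = Σ λ_i = 37 + 2 = 39.

Step 2 — fraction explained by component i = λ_i / Σ λ:
  PC1: 37/39 = 0.9487
  PC2: 2/39 = 0.0513

Step 3 — cumulative fraction after k components = (λ_1 + ... + λ_k) / Σ λ:
  k = 1: 37/39 = 0.9487
  k = 2: (37 + 2)/39 = 39/39 = 1

Summary (fraction, with percent):

explained: PC1 0.9487 (94.87%), PC2 0.0513 (5.13%);  cumulative: 0.9487, 1
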